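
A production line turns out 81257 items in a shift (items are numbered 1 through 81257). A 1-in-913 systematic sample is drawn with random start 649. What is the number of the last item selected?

80993

k = 913
89th selection = r + (89−1)·k = 649 + 88×913 = 649 + 80344 = 80993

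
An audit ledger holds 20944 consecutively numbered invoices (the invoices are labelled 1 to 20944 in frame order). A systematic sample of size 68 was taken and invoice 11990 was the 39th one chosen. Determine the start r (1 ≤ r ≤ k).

286

k = 20944/68 = 308
r = 11990 − (39−1)×308 = 11990 − 11704 = 286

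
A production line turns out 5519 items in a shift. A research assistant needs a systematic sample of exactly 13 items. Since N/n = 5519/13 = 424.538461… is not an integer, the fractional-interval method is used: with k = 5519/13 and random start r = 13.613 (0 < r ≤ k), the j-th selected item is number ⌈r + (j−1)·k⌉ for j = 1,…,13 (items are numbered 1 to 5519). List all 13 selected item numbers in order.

14, 439, 863, 1288, 1712, 2137, 2561, 2986, 3410, 3835, 4259, 4684, 5109

j=1: r + 0k = 13.613 → ⌈·⌉ = 14
j=2: r + 1k = 438.151461… → ⌈·⌉ = 439
j=3: r + 2k = 862.689923… → ⌈·⌉ = 863
j=4: r + 3k = 1287.228384… → ⌈·⌉ = 1288
j=5: r + 4k = 1711.766846… → ⌈·⌉ = 1712
j=6: r + 5k = 2136.305307… → ⌈·⌉ = 2137
j=7: r + 6k = 2560.843769… → ⌈·⌉ = 2561
j=8: r + 7k = 2985.382230… → ⌈·⌉ = 2986
j=9: r + 8k = 3409.920692… → ⌈·⌉ = 3410
j=10: r + 9k = 3834.459153… → ⌈·⌉ = 3835
j=11: r + 10k = 4258.997615… → ⌈·⌉ = 4259
j=12: r + 11k = 4683.536076… → ⌈·⌉ = 4684
j=13: r + 12k = 5108.074538… → ⌈·⌉ = 5109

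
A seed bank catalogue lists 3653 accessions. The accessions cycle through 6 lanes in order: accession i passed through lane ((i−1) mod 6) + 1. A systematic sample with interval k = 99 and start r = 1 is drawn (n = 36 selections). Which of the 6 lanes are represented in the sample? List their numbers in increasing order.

Consecutive selections differ by k = 99, so their lane numbers differ by 99 mod 6 = 3.
gcd(99, 6) = 3, so the sample visits 6/3 = 2 distinct residues mod 6.
Start 1 is lane 1; the lanes hit are 1, 4.

1, 4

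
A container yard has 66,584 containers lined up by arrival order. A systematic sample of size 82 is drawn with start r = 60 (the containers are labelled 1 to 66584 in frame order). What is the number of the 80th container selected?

k = 66584/82 = 812
80th selection = r + (80−1)·k = 60 + 79×812 = 60 + 64148 = 64208

64208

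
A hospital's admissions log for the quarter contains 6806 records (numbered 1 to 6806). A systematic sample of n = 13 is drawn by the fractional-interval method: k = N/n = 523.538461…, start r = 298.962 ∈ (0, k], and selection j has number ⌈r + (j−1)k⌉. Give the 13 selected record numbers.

299, 823, 1347, 1870, 2394, 2917, 3441, 3964, 4488, 5011, 5535, 6058, 6582

j=1: r + 0k = 298.962 → ⌈·⌉ = 299
j=2: r + 1k = 822.500461… → ⌈·⌉ = 823
j=3: r + 2k = 1346.038923… → ⌈·⌉ = 1347
j=4: r + 3k = 1869.577384… → ⌈·⌉ = 1870
j=5: r + 4k = 2393.115846… → ⌈·⌉ = 2394
j=6: r + 5k = 2916.654307… → ⌈·⌉ = 2917
j=7: r + 6k = 3440.192769… → ⌈·⌉ = 3441
j=8: r + 7k = 3963.731230… → ⌈·⌉ = 3964
j=9: r + 8k = 4487.269692… → ⌈·⌉ = 4488
j=10: r + 9k = 5010.808153… → ⌈·⌉ = 5011
j=11: r + 10k = 5534.346615… → ⌈·⌉ = 5535
j=12: r + 11k = 6057.885076… → ⌈·⌉ = 6058
j=13: r + 12k = 6581.423538… → ⌈·⌉ = 6582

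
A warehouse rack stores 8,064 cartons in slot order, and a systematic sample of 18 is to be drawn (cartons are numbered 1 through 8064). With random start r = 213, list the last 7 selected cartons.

k = N/n = 8064/18 = 448
12th selection = 213 + 11×448 = 5141
13th: 5141 + 448 = 5589
14th: 5589 + 448 = 6037
15th: 6037 + 448 = 6485
16th: 6485 + 448 = 6933
17th: 6933 + 448 = 7381
18th: 7381 + 448 = 7829

5141, 5589, 6037, 6485, 6933, 7381, 7829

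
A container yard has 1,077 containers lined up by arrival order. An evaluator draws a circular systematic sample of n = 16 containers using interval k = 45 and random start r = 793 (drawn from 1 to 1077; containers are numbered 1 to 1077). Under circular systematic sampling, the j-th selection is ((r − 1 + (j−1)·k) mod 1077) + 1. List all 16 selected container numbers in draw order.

Selection 1: 793
Selection 2: 793 + 45 = 838
Selection 3: 838 + 45 = 883
Selection 4: 883 + 45 = 928
Selection 5: 928 + 45 = 973
Selection 6: 973 + 45 = 1018
Selection 7: 1018 + 45 = 1063
Selection 8: 1063 + 45 = 1108 → 1108 − 1077 = 31
Selection 9: 31 + 45 = 76
Selection 10: 76 + 45 = 121
Selection 11: 121 + 45 = 166
Selection 12: 166 + 45 = 211
Selection 13: 211 + 45 = 256
Selection 14: 256 + 45 = 301
Selection 15: 301 + 45 = 346
Selection 16: 346 + 45 = 391

793, 838, 883, 928, 973, 1018, 1063, 31, 76, 121, 166, 211, 256, 301, 346, 391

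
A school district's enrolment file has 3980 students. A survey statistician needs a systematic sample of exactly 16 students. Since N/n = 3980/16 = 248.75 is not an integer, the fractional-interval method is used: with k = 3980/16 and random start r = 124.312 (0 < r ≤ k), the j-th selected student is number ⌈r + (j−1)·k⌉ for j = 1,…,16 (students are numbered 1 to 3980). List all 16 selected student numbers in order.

j=1: r + 0k = 124.312 → ⌈·⌉ = 125
j=2: r + 1k = 373.062 → ⌈·⌉ = 374
j=3: r + 2k = 621.812 → ⌈·⌉ = 622
j=4: r + 3k = 870.562 → ⌈·⌉ = 871
j=5: r + 4k = 1119.312 → ⌈·⌉ = 1120
j=6: r + 5k = 1368.062 → ⌈·⌉ = 1369
j=7: r + 6k = 1616.812 → ⌈·⌉ = 1617
j=8: r + 7k = 1865.562 → ⌈·⌉ = 1866
j=9: r + 8k = 2114.312 → ⌈·⌉ = 2115
j=10: r + 9k = 2363.062 → ⌈·⌉ = 2364
j=11: r + 10k = 2611.812 → ⌈·⌉ = 2612
j=12: r + 11k = 2860.562 → ⌈·⌉ = 2861
j=13: r + 12k = 3109.312 → ⌈·⌉ = 3110
j=14: r + 13k = 3358.062 → ⌈·⌉ = 3359
j=15: r + 14k = 3606.812 → ⌈·⌉ = 3607
j=16: r + 15k = 3855.562 → ⌈·⌉ = 3856

125, 374, 622, 871, 1120, 1369, 1617, 1866, 2115, 2364, 2612, 2861, 3110, 3359, 3607, 3856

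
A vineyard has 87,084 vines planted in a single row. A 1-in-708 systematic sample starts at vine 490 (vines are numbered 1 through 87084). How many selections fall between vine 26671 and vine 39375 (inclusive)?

k = 708
First selection ≥ 26671: 490 + ⌈(26671−490)/708⌉·708 = 490 + 37×708 = 26686
Last selection ≤ 39375: 490 + ⌊(39375−490)/708⌋·708 = 490 + 54×708 = 38722
Count = 54 − 37 + 1 = 18

18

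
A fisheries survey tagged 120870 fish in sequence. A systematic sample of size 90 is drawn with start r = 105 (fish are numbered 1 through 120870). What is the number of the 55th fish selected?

72627

k = 120870/90 = 1343
55th selection = r + (55−1)·k = 105 + 54×1343 = 105 + 72522 = 72627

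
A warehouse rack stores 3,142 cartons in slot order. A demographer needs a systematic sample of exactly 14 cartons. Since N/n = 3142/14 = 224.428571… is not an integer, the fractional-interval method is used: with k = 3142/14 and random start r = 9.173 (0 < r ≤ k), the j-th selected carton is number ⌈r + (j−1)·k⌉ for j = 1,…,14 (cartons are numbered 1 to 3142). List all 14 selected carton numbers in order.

10, 234, 459, 683, 907, 1132, 1356, 1581, 1805, 2030, 2254, 2478, 2703, 2927

j=1: r + 0k = 9.173 → ⌈·⌉ = 10
j=2: r + 1k = 233.601571… → ⌈·⌉ = 234
j=3: r + 2k = 458.030142… → ⌈·⌉ = 459
j=4: r + 3k = 682.458714… → ⌈·⌉ = 683
j=5: r + 4k = 906.887285… → ⌈·⌉ = 907
j=6: r + 5k = 1131.315857… → ⌈·⌉ = 1132
j=7: r + 6k = 1355.744428… → ⌈·⌉ = 1356
j=8: r + 7k = 1580.173 → ⌈·⌉ = 1581
j=9: r + 8k = 1804.601571… → ⌈·⌉ = 1805
j=10: r + 9k = 2029.030142… → ⌈·⌉ = 2030
j=11: r + 10k = 2253.458714… → ⌈·⌉ = 2254
j=12: r + 11k = 2477.887285… → ⌈·⌉ = 2478
j=13: r + 12k = 2702.315857… → ⌈·⌉ = 2703
j=14: r + 13k = 2926.744428… → ⌈·⌉ = 2927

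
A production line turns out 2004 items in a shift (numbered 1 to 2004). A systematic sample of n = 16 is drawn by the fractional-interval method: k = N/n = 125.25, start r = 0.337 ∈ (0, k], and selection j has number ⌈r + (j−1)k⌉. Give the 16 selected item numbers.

1, 126, 251, 377, 502, 627, 752, 878, 1003, 1128, 1253, 1379, 1504, 1629, 1754, 1880

j=1: r + 0k = 0.337 → ⌈·⌉ = 1
j=2: r + 1k = 125.587 → ⌈·⌉ = 126
j=3: r + 2k = 250.837 → ⌈·⌉ = 251
j=4: r + 3k = 376.087 → ⌈·⌉ = 377
j=5: r + 4k = 501.337 → ⌈·⌉ = 502
j=6: r + 5k = 626.587 → ⌈·⌉ = 627
j=7: r + 6k = 751.837 → ⌈·⌉ = 752
j=8: r + 7k = 877.087 → ⌈·⌉ = 878
j=9: r + 8k = 1002.337 → ⌈·⌉ = 1003
j=10: r + 9k = 1127.587 → ⌈·⌉ = 1128
j=11: r + 10k = 1252.837 → ⌈·⌉ = 1253
j=12: r + 11k = 1378.087 → ⌈·⌉ = 1379
j=13: r + 12k = 1503.337 → ⌈·⌉ = 1504
j=14: r + 13k = 1628.587 → ⌈·⌉ = 1629
j=15: r + 14k = 1753.837 → ⌈·⌉ = 1754
j=16: r + 15k = 1879.087 → ⌈·⌉ = 1880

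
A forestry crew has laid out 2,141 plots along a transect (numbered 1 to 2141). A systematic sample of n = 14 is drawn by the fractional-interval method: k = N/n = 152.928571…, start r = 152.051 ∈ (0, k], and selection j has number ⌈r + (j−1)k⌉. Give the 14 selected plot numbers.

j=1: r + 0k = 152.051 → ⌈·⌉ = 153
j=2: r + 1k = 304.979571… → ⌈·⌉ = 305
j=3: r + 2k = 457.908142… → ⌈·⌉ = 458
j=4: r + 3k = 610.836714… → ⌈·⌉ = 611
j=5: r + 4k = 763.765285… → ⌈·⌉ = 764
j=6: r + 5k = 916.693857… → ⌈·⌉ = 917
j=7: r + 6k = 1069.622428… → ⌈·⌉ = 1070
j=8: r + 7k = 1222.551 → ⌈·⌉ = 1223
j=9: r + 8k = 1375.479571… → ⌈·⌉ = 1376
j=10: r + 9k = 1528.408142… → ⌈·⌉ = 1529
j=11: r + 10k = 1681.336714… → ⌈·⌉ = 1682
j=12: r + 11k = 1834.265285… → ⌈·⌉ = 1835
j=13: r + 12k = 1987.193857… → ⌈·⌉ = 1988
j=14: r + 13k = 2140.122428… → ⌈·⌉ = 2141

153, 305, 458, 611, 764, 917, 1070, 1223, 1376, 1529, 1682, 1835, 1988, 2141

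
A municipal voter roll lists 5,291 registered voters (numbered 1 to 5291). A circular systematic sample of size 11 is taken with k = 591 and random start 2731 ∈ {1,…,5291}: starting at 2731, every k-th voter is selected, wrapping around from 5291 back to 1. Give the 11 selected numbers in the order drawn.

2731, 3322, 3913, 4504, 5095, 395, 986, 1577, 2168, 2759, 3350

Selection 1: 2731
Selection 2: 2731 + 591 = 3322
Selection 3: 3322 + 591 = 3913
Selection 4: 3913 + 591 = 4504
Selection 5: 4504 + 591 = 5095
Selection 6: 5095 + 591 = 5686 → 5686 − 5291 = 395
Selection 7: 395 + 591 = 986
Selection 8: 986 + 591 = 1577
Selection 9: 1577 + 591 = 2168
Selection 10: 2168 + 591 = 2759
Selection 11: 2759 + 591 = 3350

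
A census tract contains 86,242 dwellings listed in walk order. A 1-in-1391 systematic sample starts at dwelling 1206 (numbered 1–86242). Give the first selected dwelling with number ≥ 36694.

37372

k = 1391
Steps past start: ⌈(36694 − 1206)/1391⌉ = ⌈35488/1391⌉ = 26
Selected dwelling: 1206 + 26×1391 = 37372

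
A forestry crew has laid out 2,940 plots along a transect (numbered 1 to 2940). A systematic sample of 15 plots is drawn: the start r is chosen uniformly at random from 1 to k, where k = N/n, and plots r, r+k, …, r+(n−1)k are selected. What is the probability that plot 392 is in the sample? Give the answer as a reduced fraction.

k = 2940/15 = 196.
Plot 392 is selected iff r ≡ 392 (mod 196); exactly one such r in {1,…,196}.
Inclusion probability = 1/196.

1/196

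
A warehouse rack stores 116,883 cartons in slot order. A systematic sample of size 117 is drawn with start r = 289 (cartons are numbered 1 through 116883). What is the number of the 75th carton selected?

74215

k = 116883/117 = 999
75th selection = r + (75−1)·k = 289 + 74×999 = 289 + 73926 = 74215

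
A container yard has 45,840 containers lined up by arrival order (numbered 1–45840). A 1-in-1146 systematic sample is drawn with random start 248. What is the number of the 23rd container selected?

25460

k = 1146
23rd selection = r + (23−1)·k = 248 + 22×1146 = 248 + 25212 = 25460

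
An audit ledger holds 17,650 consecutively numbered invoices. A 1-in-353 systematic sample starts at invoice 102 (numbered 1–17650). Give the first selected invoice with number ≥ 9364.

k = 353
Steps past start: ⌈(9364 − 102)/353⌉ = ⌈9262/353⌉ = 27
Selected invoice: 102 + 27×353 = 9633

9633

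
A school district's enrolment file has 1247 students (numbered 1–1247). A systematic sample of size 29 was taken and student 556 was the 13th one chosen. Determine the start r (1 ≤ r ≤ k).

k = 1247/29 = 43
r = 556 − (13−1)×43 = 556 − 516 = 40

40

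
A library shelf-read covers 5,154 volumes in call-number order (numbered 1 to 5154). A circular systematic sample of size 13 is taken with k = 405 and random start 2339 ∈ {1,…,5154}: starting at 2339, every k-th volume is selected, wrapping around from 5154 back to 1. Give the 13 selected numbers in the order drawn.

2339, 2744, 3149, 3554, 3959, 4364, 4769, 20, 425, 830, 1235, 1640, 2045

Selection 1: 2339
Selection 2: 2339 + 405 = 2744
Selection 3: 2744 + 405 = 3149
Selection 4: 3149 + 405 = 3554
Selection 5: 3554 + 405 = 3959
Selection 6: 3959 + 405 = 4364
Selection 7: 4364 + 405 = 4769
Selection 8: 4769 + 405 = 5174 → 5174 − 5154 = 20
Selection 9: 20 + 405 = 425
Selection 10: 425 + 405 = 830
Selection 11: 830 + 405 = 1235
Selection 12: 1235 + 405 = 1640
Selection 13: 1640 + 405 = 2045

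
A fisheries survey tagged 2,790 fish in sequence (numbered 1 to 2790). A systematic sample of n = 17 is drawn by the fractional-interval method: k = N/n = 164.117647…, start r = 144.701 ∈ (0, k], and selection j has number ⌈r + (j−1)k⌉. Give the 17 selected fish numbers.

145, 309, 473, 638, 802, 966, 1130, 1294, 1458, 1622, 1786, 1950, 2115, 2279, 2443, 2607, 2771

j=1: r + 0k = 144.701 → ⌈·⌉ = 145
j=2: r + 1k = 308.818647… → ⌈·⌉ = 309
j=3: r + 2k = 472.936294… → ⌈·⌉ = 473
j=4: r + 3k = 637.053941… → ⌈·⌉ = 638
j=5: r + 4k = 801.171588… → ⌈·⌉ = 802
j=6: r + 5k = 965.289235… → ⌈·⌉ = 966
j=7: r + 6k = 1129.406882… → ⌈·⌉ = 1130
j=8: r + 7k = 1293.524529… → ⌈·⌉ = 1294
j=9: r + 8k = 1457.642176… → ⌈·⌉ = 1458
j=10: r + 9k = 1621.759823… → ⌈·⌉ = 1622
j=11: r + 10k = 1785.877470… → ⌈·⌉ = 1786
j=12: r + 11k = 1949.995117… → ⌈·⌉ = 1950
j=13: r + 12k = 2114.112764… → ⌈·⌉ = 2115
j=14: r + 13k = 2278.230411… → ⌈·⌉ = 2279
j=15: r + 14k = 2442.348058… → ⌈·⌉ = 2443
j=16: r + 15k = 2606.465705… → ⌈·⌉ = 2607
j=17: r + 16k = 2770.583352… → ⌈·⌉ = 2771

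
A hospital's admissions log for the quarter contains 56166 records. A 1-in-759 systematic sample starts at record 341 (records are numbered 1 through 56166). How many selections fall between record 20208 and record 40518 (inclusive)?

26

k = 759
First selection ≥ 20208: 341 + ⌈(20208−341)/759⌉·759 = 341 + 27×759 = 20834
Last selection ≤ 40518: 341 + ⌊(40518−341)/759⌋·759 = 341 + 52×759 = 39809
Count = 52 − 27 + 1 = 26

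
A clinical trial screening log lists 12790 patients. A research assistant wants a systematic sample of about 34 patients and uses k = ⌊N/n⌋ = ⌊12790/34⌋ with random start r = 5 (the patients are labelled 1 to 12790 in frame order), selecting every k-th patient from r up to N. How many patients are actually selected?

k = ⌊12790/34⌋ = 376
Achieved size = ⌊(12790 − 5)/376⌋ + 1 = ⌊12785/376⌋ + 1 = 34 + 1 = 35
(last selection: 5 + 34×376 = 12789 ≤ 12790; next would be 13165 > 12790)

35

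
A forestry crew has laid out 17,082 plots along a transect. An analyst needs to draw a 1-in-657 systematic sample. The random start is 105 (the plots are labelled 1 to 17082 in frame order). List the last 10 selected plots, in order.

10617, 11274, 11931, 12588, 13245, 13902, 14559, 15216, 15873, 16530

17th selection = 105 + 16×657 = 10617
18th: 10617 + 657 = 11274
19th: 11274 + 657 = 11931
20th: 11931 + 657 = 12588
21st: 12588 + 657 = 13245
22nd: 13245 + 657 = 13902
23rd: 13902 + 657 = 14559
24th: 14559 + 657 = 15216
25th: 15216 + 657 = 15873
26th: 15873 + 657 = 16530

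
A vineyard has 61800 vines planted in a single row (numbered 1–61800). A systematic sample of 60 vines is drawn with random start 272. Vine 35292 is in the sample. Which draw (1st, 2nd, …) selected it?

35

k = 61800/60 = 1030
position = (35292 − 272)/1030 + 1 = 35020/1030 + 1 = 34 + 1 = 35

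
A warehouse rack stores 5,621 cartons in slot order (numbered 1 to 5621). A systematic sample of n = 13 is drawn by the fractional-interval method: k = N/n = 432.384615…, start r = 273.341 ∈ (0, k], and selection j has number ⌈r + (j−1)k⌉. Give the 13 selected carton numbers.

274, 706, 1139, 1571, 2003, 2436, 2868, 3301, 3733, 4165, 4598, 5030, 5462

j=1: r + 0k = 273.341 → ⌈·⌉ = 274
j=2: r + 1k = 705.725615… → ⌈·⌉ = 706
j=3: r + 2k = 1138.110230… → ⌈·⌉ = 1139
j=4: r + 3k = 1570.494846… → ⌈·⌉ = 1571
j=5: r + 4k = 2002.879461… → ⌈·⌉ = 2003
j=6: r + 5k = 2435.264076… → ⌈·⌉ = 2436
j=7: r + 6k = 2867.648692… → ⌈·⌉ = 2868
j=8: r + 7k = 3300.033307… → ⌈·⌉ = 3301
j=9: r + 8k = 3732.417923… → ⌈·⌉ = 3733
j=10: r + 9k = 4164.802538… → ⌈·⌉ = 4165
j=11: r + 10k = 4597.187153… → ⌈·⌉ = 4598
j=12: r + 11k = 5029.571769… → ⌈·⌉ = 5030
j=13: r + 12k = 5461.956384… → ⌈·⌉ = 5462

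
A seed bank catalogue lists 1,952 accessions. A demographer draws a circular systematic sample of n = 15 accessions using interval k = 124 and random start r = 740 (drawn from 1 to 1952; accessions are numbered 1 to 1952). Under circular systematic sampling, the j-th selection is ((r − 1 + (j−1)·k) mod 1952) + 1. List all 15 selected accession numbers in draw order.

740, 864, 988, 1112, 1236, 1360, 1484, 1608, 1732, 1856, 28, 152, 276, 400, 524

Selection 1: 740
Selection 2: 740 + 124 = 864
Selection 3: 864 + 124 = 988
Selection 4: 988 + 124 = 1112
Selection 5: 1112 + 124 = 1236
Selection 6: 1236 + 124 = 1360
Selection 7: 1360 + 124 = 1484
Selection 8: 1484 + 124 = 1608
Selection 9: 1608 + 124 = 1732
Selection 10: 1732 + 124 = 1856
Selection 11: 1856 + 124 = 1980 → 1980 − 1952 = 28
Selection 12: 28 + 124 = 152
Selection 13: 152 + 124 = 276
Selection 14: 276 + 124 = 400
Selection 15: 400 + 124 = 524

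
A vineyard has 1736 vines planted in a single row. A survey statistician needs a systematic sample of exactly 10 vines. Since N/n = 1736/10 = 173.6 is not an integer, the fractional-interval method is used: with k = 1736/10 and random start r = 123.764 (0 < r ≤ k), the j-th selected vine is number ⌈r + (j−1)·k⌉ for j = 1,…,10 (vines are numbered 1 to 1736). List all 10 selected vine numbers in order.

j=1: r + 0k = 123.764 → ⌈·⌉ = 124
j=2: r + 1k = 297.364 → ⌈·⌉ = 298
j=3: r + 2k = 470.964 → ⌈·⌉ = 471
j=4: r + 3k = 644.564 → ⌈·⌉ = 645
j=5: r + 4k = 818.164 → ⌈·⌉ = 819
j=6: r + 5k = 991.764 → ⌈·⌉ = 992
j=7: r + 6k = 1165.364 → ⌈·⌉ = 1166
j=8: r + 7k = 1338.964 → ⌈·⌉ = 1339
j=9: r + 8k = 1512.564 → ⌈·⌉ = 1513
j=10: r + 9k = 1686.164 → ⌈·⌉ = 1687

124, 298, 471, 645, 819, 992, 1166, 1339, 1513, 1687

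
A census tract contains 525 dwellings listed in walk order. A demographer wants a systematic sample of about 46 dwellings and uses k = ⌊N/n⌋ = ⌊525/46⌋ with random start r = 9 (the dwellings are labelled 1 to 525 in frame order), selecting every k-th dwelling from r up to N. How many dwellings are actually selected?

k = ⌊525/46⌋ = 11
Achieved size = ⌊(525 − 9)/11⌋ + 1 = ⌊516/11⌋ + 1 = 46 + 1 = 47
(last selection: 9 + 46×11 = 515 ≤ 525; next would be 526 > 525)

47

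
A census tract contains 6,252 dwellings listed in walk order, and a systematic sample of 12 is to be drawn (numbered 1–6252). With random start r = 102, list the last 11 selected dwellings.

k = N/n = 6252/12 = 521
2nd selection = 102 + 1×521 = 623
3rd: 623 + 521 = 1144
4th: 1144 + 521 = 1665
5th: 1665 + 521 = 2186
6th: 2186 + 521 = 2707
7th: 2707 + 521 = 3228
8th: 3228 + 521 = 3749
9th: 3749 + 521 = 4270
10th: 4270 + 521 = 4791
11th: 4791 + 521 = 5312
12th: 5312 + 521 = 5833

623, 1144, 1665, 2186, 2707, 3228, 3749, 4270, 4791, 5312, 5833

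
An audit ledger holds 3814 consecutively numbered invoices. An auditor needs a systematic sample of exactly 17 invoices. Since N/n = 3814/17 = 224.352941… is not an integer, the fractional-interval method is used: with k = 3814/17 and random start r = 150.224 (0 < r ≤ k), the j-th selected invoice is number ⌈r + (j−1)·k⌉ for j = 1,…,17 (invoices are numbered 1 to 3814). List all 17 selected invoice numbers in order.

151, 375, 599, 824, 1048, 1272, 1497, 1721, 1946, 2170, 2394, 2619, 2843, 3067, 3292, 3516, 3740

j=1: r + 0k = 150.224 → ⌈·⌉ = 151
j=2: r + 1k = 374.576941… → ⌈·⌉ = 375
j=3: r + 2k = 598.929882… → ⌈·⌉ = 599
j=4: r + 3k = 823.282823… → ⌈·⌉ = 824
j=5: r + 4k = 1047.635764… → ⌈·⌉ = 1048
j=6: r + 5k = 1271.988705… → ⌈·⌉ = 1272
j=7: r + 6k = 1496.341647… → ⌈·⌉ = 1497
j=8: r + 7k = 1720.694588… → ⌈·⌉ = 1721
j=9: r + 8k = 1945.047529… → ⌈·⌉ = 1946
j=10: r + 9k = 2169.400470… → ⌈·⌉ = 2170
j=11: r + 10k = 2393.753411… → ⌈·⌉ = 2394
j=12: r + 11k = 2618.106352… → ⌈·⌉ = 2619
j=13: r + 12k = 2842.459294… → ⌈·⌉ = 2843
j=14: r + 13k = 3066.812235… → ⌈·⌉ = 3067
j=15: r + 14k = 3291.165176… → ⌈·⌉ = 3292
j=16: r + 15k = 3515.518117… → ⌈·⌉ = 3516
j=17: r + 16k = 3739.871058… → ⌈·⌉ = 3740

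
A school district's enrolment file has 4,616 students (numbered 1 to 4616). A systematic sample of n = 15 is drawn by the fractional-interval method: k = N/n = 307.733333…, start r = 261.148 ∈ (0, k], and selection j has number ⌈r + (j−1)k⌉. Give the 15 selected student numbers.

j=1: r + 0k = 261.148 → ⌈·⌉ = 262
j=2: r + 1k = 568.881333… → ⌈·⌉ = 569
j=3: r + 2k = 876.614666… → ⌈·⌉ = 877
j=4: r + 3k = 1184.348 → ⌈·⌉ = 1185
j=5: r + 4k = 1492.081333… → ⌈·⌉ = 1493
j=6: r + 5k = 1799.814666… → ⌈·⌉ = 1800
j=7: r + 6k = 2107.548 → ⌈·⌉ = 2108
j=8: r + 7k = 2415.281333… → ⌈·⌉ = 2416
j=9: r + 8k = 2723.014666… → ⌈·⌉ = 2724
j=10: r + 9k = 3030.748 → ⌈·⌉ = 3031
j=11: r + 10k = 3338.481333… → ⌈·⌉ = 3339
j=12: r + 11k = 3646.214666… → ⌈·⌉ = 3647
j=13: r + 12k = 3953.948 → ⌈·⌉ = 3954
j=14: r + 13k = 4261.681333… → ⌈·⌉ = 4262
j=15: r + 14k = 4569.414666… → ⌈·⌉ = 4570

262, 569, 877, 1185, 1493, 1800, 2108, 2416, 2724, 3031, 3339, 3647, 3954, 4262, 4570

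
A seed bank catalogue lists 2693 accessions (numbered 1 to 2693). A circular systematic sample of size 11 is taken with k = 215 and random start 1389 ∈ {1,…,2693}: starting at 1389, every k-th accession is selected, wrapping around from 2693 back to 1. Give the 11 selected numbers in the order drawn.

Selection 1: 1389
Selection 2: 1389 + 215 = 1604
Selection 3: 1604 + 215 = 1819
Selection 4: 1819 + 215 = 2034
Selection 5: 2034 + 215 = 2249
Selection 6: 2249 + 215 = 2464
Selection 7: 2464 + 215 = 2679
Selection 8: 2679 + 215 = 2894 → 2894 − 2693 = 201
Selection 9: 201 + 215 = 416
Selection 10: 416 + 215 = 631
Selection 11: 631 + 215 = 846

1389, 1604, 1819, 2034, 2249, 2464, 2679, 201, 416, 631, 846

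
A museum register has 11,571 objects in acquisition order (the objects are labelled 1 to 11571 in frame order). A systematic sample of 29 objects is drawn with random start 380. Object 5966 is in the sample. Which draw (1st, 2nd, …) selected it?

15

k = 11571/29 = 399
position = (5966 − 380)/399 + 1 = 5586/399 + 1 = 14 + 1 = 15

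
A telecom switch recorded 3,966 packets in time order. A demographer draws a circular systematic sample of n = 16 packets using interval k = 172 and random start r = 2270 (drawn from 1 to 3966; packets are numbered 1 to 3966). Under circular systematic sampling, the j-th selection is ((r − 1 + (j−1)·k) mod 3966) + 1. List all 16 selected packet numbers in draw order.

2270, 2442, 2614, 2786, 2958, 3130, 3302, 3474, 3646, 3818, 24, 196, 368, 540, 712, 884

Selection 1: 2270
Selection 2: 2270 + 172 = 2442
Selection 3: 2442 + 172 = 2614
Selection 4: 2614 + 172 = 2786
Selection 5: 2786 + 172 = 2958
Selection 6: 2958 + 172 = 3130
Selection 7: 3130 + 172 = 3302
Selection 8: 3302 + 172 = 3474
Selection 9: 3474 + 172 = 3646
Selection 10: 3646 + 172 = 3818
Selection 11: 3818 + 172 = 3990 → 3990 − 3966 = 24
Selection 12: 24 + 172 = 196
Selection 13: 196 + 172 = 368
Selection 14: 368 + 172 = 540
Selection 15: 540 + 172 = 712
Selection 16: 712 + 172 = 884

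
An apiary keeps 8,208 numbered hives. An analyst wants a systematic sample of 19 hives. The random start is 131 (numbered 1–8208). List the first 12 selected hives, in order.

k = N/n = 8208/19 = 432
hive 1: 131
hive 2: 131 + 432 = 563
hive 3: 563 + 432 = 995
hive 4: 995 + 432 = 1427
hive 5: 1427 + 432 = 1859
hive 6: 1859 + 432 = 2291
hive 7: 2291 + 432 = 2723
hive 8: 2723 + 432 = 3155
hive 9: 3155 + 432 = 3587
hive 10: 3587 + 432 = 4019
hive 11: 4019 + 432 = 4451
hive 12: 4451 + 432 = 4883

131, 563, 995, 1427, 1859, 2291, 2723, 3155, 3587, 4019, 4451, 4883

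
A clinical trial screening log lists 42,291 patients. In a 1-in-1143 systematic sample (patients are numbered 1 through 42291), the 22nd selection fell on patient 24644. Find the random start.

k = 1143
r = 24644 − (22−1)×1143 = 24644 − 24003 = 641

641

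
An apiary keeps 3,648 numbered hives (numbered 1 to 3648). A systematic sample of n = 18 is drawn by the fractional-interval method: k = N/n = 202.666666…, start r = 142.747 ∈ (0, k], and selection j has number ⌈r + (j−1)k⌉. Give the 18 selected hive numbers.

143, 346, 549, 751, 954, 1157, 1359, 1562, 1765, 1967, 2170, 2373, 2575, 2778, 2981, 3183, 3386, 3589

j=1: r + 0k = 142.747 → ⌈·⌉ = 143
j=2: r + 1k = 345.413666… → ⌈·⌉ = 346
j=3: r + 2k = 548.080333… → ⌈·⌉ = 549
j=4: r + 3k = 750.747 → ⌈·⌉ = 751
j=5: r + 4k = 953.413666… → ⌈·⌉ = 954
j=6: r + 5k = 1156.080333… → ⌈·⌉ = 1157
j=7: r + 6k = 1358.747 → ⌈·⌉ = 1359
j=8: r + 7k = 1561.413666… → ⌈·⌉ = 1562
j=9: r + 8k = 1764.080333… → ⌈·⌉ = 1765
j=10: r + 9k = 1966.747 → ⌈·⌉ = 1967
j=11: r + 10k = 2169.413666… → ⌈·⌉ = 2170
j=12: r + 11k = 2372.080333… → ⌈·⌉ = 2373
j=13: r + 12k = 2574.747 → ⌈·⌉ = 2575
j=14: r + 13k = 2777.413666… → ⌈·⌉ = 2778
j=15: r + 14k = 2980.080333… → ⌈·⌉ = 2981
j=16: r + 15k = 3182.747 → ⌈·⌉ = 3183
j=17: r + 16k = 3385.413666… → ⌈·⌉ = 3386
j=18: r + 17k = 3588.080333… → ⌈·⌉ = 3589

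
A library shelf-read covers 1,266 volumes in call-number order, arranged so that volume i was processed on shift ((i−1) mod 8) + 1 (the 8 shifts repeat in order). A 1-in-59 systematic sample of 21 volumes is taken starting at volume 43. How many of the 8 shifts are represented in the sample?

8

Consecutive selections differ by k = 59, so their shift numbers differ by 59 mod 8 = 3.
gcd(59, 8) = 1, so the sample visits 8/1 = 8 distinct residues mod 8.
Start 43 is shift 3; the shifts hit are 1, 2, 3, 4, 5, 6, 7, 8.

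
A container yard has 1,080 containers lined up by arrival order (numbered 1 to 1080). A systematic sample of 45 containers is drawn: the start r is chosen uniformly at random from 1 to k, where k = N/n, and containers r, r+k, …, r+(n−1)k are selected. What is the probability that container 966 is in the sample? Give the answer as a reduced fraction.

k = 1080/45 = 24.
Container 966 is selected iff r ≡ 966 (mod 24); exactly one such r in {1,…,24}.
Inclusion probability = 1/24.

1/24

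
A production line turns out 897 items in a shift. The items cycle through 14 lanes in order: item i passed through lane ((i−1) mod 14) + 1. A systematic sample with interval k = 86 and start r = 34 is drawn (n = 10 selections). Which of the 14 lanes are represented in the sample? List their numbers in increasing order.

2, 4, 6, 8, 10, 12, 14

Consecutive selections differ by k = 86, so their lane numbers differ by 86 mod 14 = 2.
gcd(86, 14) = 2, so the sample visits 14/2 = 7 distinct residues mod 14.
Start 34 is lane 6; the lanes hit are 2, 4, 6, 8, 10, 12, 14.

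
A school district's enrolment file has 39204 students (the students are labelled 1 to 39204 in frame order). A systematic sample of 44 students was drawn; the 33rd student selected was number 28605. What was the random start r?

93

k = 39204/44 = 891
r = 28605 − (33−1)×891 = 28605 − 28512 = 93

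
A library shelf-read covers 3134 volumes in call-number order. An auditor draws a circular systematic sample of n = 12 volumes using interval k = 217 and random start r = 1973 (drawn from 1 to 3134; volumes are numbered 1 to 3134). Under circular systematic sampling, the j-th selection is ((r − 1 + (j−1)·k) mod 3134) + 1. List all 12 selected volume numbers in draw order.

Selection 1: 1973
Selection 2: 1973 + 217 = 2190
Selection 3: 2190 + 217 = 2407
Selection 4: 2407 + 217 = 2624
Selection 5: 2624 + 217 = 2841
Selection 6: 2841 + 217 = 3058
Selection 7: 3058 + 217 = 3275 → 3275 − 3134 = 141
Selection 8: 141 + 217 = 358
Selection 9: 358 + 217 = 575
Selection 10: 575 + 217 = 792
Selection 11: 792 + 217 = 1009
Selection 12: 1009 + 217 = 1226

1973, 2190, 2407, 2624, 2841, 3058, 141, 358, 575, 792, 1009, 1226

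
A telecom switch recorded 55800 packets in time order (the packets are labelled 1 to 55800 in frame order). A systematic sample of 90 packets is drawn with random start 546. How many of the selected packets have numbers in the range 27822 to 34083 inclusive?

k = 55800/90 = 620
First selection ≥ 27822: 546 + ⌈(27822−546)/620⌉·620 = 546 + 44×620 = 27826
Last selection ≤ 34083: 546 + ⌊(34083−546)/620⌋·620 = 546 + 54×620 = 34026
Count = 54 − 44 + 1 = 11

11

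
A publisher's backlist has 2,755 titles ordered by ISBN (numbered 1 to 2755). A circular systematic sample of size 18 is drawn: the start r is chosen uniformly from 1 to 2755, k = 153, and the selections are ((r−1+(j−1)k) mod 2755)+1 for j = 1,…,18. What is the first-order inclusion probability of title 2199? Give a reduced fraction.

For each position j, as r ranges over 1…2755 the j-th selection hits every title exactly once, so title 2199 is selected for exactly 18 of the 2755 starts.
Inclusion probability = 18/2755.

18/2755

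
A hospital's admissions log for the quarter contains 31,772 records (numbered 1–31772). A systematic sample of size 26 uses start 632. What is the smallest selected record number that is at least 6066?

k = 31772/26 = 1222
Steps past start: ⌈(6066 − 632)/1222⌉ = ⌈5434/1222⌉ = 5
Selected record: 632 + 5×1222 = 6742

6742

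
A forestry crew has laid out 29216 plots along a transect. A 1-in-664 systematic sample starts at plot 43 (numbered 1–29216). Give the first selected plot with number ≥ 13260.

13323

k = 664
Steps past start: ⌈(13260 − 43)/664⌉ = ⌈13217/664⌉ = 20
Selected plot: 43 + 20×664 = 13323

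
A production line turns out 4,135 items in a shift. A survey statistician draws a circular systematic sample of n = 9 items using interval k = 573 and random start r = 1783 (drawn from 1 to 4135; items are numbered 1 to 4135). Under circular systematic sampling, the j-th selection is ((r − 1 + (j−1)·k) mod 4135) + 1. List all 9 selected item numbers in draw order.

1783, 2356, 2929, 3502, 4075, 513, 1086, 1659, 2232

Selection 1: 1783
Selection 2: 1783 + 573 = 2356
Selection 3: 2356 + 573 = 2929
Selection 4: 2929 + 573 = 3502
Selection 5: 3502 + 573 = 4075
Selection 6: 4075 + 573 = 4648 → 4648 − 4135 = 513
Selection 7: 513 + 573 = 1086
Selection 8: 1086 + 573 = 1659
Selection 9: 1659 + 573 = 2232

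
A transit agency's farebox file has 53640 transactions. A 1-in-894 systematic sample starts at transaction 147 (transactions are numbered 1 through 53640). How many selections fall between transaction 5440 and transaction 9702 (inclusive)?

5

k = 894
First selection ≥ 5440: 147 + ⌈(5440−147)/894⌉·894 = 147 + 6×894 = 5511
Last selection ≤ 9702: 147 + ⌊(9702−147)/894⌋·894 = 147 + 10×894 = 9087
Count = 10 − 6 + 1 = 5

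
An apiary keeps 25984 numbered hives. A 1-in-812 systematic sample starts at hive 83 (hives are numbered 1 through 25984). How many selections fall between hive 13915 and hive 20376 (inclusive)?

7

k = 812
First selection ≥ 13915: 83 + ⌈(13915−83)/812⌉·812 = 83 + 18×812 = 14699
Last selection ≤ 20376: 83 + ⌊(20376−83)/812⌋·812 = 83 + 24×812 = 19571
Count = 24 − 18 + 1 = 7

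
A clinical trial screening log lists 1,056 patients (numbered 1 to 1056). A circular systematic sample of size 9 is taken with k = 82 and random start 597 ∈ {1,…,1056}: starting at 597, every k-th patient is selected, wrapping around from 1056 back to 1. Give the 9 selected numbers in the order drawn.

597, 679, 761, 843, 925, 1007, 33, 115, 197

Selection 1: 597
Selection 2: 597 + 82 = 679
Selection 3: 679 + 82 = 761
Selection 4: 761 + 82 = 843
Selection 5: 843 + 82 = 925
Selection 6: 925 + 82 = 1007
Selection 7: 1007 + 82 = 1089 → 1089 − 1056 = 33
Selection 8: 33 + 82 = 115
Selection 9: 115 + 82 = 197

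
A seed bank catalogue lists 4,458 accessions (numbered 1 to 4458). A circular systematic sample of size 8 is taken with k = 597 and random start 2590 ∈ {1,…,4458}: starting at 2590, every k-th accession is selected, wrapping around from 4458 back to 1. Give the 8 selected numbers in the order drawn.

Selection 1: 2590
Selection 2: 2590 + 597 = 3187
Selection 3: 3187 + 597 = 3784
Selection 4: 3784 + 597 = 4381
Selection 5: 4381 + 597 = 4978 → 4978 − 4458 = 520
Selection 6: 520 + 597 = 1117
Selection 7: 1117 + 597 = 1714
Selection 8: 1714 + 597 = 2311

2590, 3187, 3784, 4381, 520, 1117, 1714, 2311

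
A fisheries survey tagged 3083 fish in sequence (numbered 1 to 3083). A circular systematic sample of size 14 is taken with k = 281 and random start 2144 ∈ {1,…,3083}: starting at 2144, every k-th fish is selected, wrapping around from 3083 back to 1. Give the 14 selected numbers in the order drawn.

Selection 1: 2144
Selection 2: 2144 + 281 = 2425
Selection 3: 2425 + 281 = 2706
Selection 4: 2706 + 281 = 2987
Selection 5: 2987 + 281 = 3268 → 3268 − 3083 = 185
Selection 6: 185 + 281 = 466
Selection 7: 466 + 281 = 747
Selection 8: 747 + 281 = 1028
Selection 9: 1028 + 281 = 1309
Selection 10: 1309 + 281 = 1590
Selection 11: 1590 + 281 = 1871
Selection 12: 1871 + 281 = 2152
Selection 13: 2152 + 281 = 2433
Selection 14: 2433 + 281 = 2714

2144, 2425, 2706, 2987, 185, 466, 747, 1028, 1309, 1590, 1871, 2152, 2433, 2714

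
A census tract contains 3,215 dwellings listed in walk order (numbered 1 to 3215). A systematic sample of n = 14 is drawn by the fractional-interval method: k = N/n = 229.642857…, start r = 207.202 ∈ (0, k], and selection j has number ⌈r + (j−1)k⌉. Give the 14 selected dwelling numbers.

j=1: r + 0k = 207.202 → ⌈·⌉ = 208
j=2: r + 1k = 436.844857… → ⌈·⌉ = 437
j=3: r + 2k = 666.487714… → ⌈·⌉ = 667
j=4: r + 3k = 896.130571… → ⌈·⌉ = 897
j=5: r + 4k = 1125.773428… → ⌈·⌉ = 1126
j=6: r + 5k = 1355.416285… → ⌈·⌉ = 1356
j=7: r + 6k = 1585.059142… → ⌈·⌉ = 1586
j=8: r + 7k = 1814.702 → ⌈·⌉ = 1815
j=9: r + 8k = 2044.344857… → ⌈·⌉ = 2045
j=10: r + 9k = 2273.987714… → ⌈·⌉ = 2274
j=11: r + 10k = 2503.630571… → ⌈·⌉ = 2504
j=12: r + 11k = 2733.273428… → ⌈·⌉ = 2734
j=13: r + 12k = 2962.916285… → ⌈·⌉ = 2963
j=14: r + 13k = 3192.559142… → ⌈·⌉ = 3193

208, 437, 667, 897, 1126, 1356, 1586, 1815, 2045, 2274, 2504, 2734, 2963, 3193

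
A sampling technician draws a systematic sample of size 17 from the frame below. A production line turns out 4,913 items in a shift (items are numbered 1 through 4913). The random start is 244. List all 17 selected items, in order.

244, 533, 822, 1111, 1400, 1689, 1978, 2267, 2556, 2845, 3134, 3423, 3712, 4001, 4290, 4579, 4868

k = N/n = 4913/17 = 289
item 1: 244
item 2: 244 + 289 = 533
item 3: 533 + 289 = 822
item 4: 822 + 289 = 1111
item 5: 1111 + 289 = 1400
item 6: 1400 + 289 = 1689
item 7: 1689 + 289 = 1978
item 8: 1978 + 289 = 2267
item 9: 2267 + 289 = 2556
item 10: 2556 + 289 = 2845
item 11: 2845 + 289 = 3134
item 12: 3134 + 289 = 3423
item 13: 3423 + 289 = 3712
item 14: 3712 + 289 = 4001
item 15: 4001 + 289 = 4290
item 16: 4290 + 289 = 4579
item 17: 4579 + 289 = 4868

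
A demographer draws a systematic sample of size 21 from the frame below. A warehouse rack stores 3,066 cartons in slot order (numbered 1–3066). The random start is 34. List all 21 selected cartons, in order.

34, 180, 326, 472, 618, 764, 910, 1056, 1202, 1348, 1494, 1640, 1786, 1932, 2078, 2224, 2370, 2516, 2662, 2808, 2954

k = N/n = 3066/21 = 146
carton 1: 34
carton 2: 34 + 146 = 180
carton 3: 180 + 146 = 326
carton 4: 326 + 146 = 472
carton 5: 472 + 146 = 618
carton 6: 618 + 146 = 764
carton 7: 764 + 146 = 910
carton 8: 910 + 146 = 1056
carton 9: 1056 + 146 = 1202
carton 10: 1202 + 146 = 1348
carton 11: 1348 + 146 = 1494
carton 12: 1494 + 146 = 1640
carton 13: 1640 + 146 = 1786
carton 14: 1786 + 146 = 1932
carton 15: 1932 + 146 = 2078
carton 16: 2078 + 146 = 2224
carton 17: 2224 + 146 = 2370
carton 18: 2370 + 146 = 2516
carton 19: 2516 + 146 = 2662
carton 20: 2662 + 146 = 2808
carton 21: 2808 + 146 = 2954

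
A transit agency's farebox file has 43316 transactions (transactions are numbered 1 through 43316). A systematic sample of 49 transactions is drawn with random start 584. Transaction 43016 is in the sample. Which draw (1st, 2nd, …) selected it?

49

k = 43316/49 = 884
position = (43016 − 584)/884 + 1 = 42432/884 + 1 = 48 + 1 = 49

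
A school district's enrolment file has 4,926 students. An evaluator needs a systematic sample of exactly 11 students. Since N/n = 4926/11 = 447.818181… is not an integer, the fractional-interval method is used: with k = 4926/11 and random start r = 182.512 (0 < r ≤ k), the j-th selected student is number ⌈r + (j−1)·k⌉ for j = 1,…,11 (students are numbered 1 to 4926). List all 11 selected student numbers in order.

183, 631, 1079, 1526, 1974, 2422, 2870, 3318, 3766, 4213, 4661

j=1: r + 0k = 182.512 → ⌈·⌉ = 183
j=2: r + 1k = 630.330181… → ⌈·⌉ = 631
j=3: r + 2k = 1078.148363… → ⌈·⌉ = 1079
j=4: r + 3k = 1525.966545… → ⌈·⌉ = 1526
j=5: r + 4k = 1973.784727… → ⌈·⌉ = 1974
j=6: r + 5k = 2421.602909… → ⌈·⌉ = 2422
j=7: r + 6k = 2869.421090… → ⌈·⌉ = 2870
j=8: r + 7k = 3317.239272… → ⌈·⌉ = 3318
j=9: r + 8k = 3765.057454… → ⌈·⌉ = 3766
j=10: r + 9k = 4212.875636… → ⌈·⌉ = 4213
j=11: r + 10k = 4660.693818… → ⌈·⌉ = 4661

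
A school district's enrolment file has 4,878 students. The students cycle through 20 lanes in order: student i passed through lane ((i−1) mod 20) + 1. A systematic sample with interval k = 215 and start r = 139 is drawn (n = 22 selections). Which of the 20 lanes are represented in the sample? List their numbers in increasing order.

Consecutive selections differ by k = 215, so their lane numbers differ by 215 mod 20 = 15.
gcd(215, 20) = 5, so the sample visits 20/5 = 4 distinct residues mod 20.
Start 139 is lane 19; the lanes hit are 4, 9, 14, 19.

4, 9, 14, 19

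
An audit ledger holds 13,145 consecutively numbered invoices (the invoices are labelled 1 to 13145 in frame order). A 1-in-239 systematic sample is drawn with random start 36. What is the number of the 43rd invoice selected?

10074

k = 239
43rd selection = r + (43−1)·k = 36 + 42×239 = 36 + 10038 = 10074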